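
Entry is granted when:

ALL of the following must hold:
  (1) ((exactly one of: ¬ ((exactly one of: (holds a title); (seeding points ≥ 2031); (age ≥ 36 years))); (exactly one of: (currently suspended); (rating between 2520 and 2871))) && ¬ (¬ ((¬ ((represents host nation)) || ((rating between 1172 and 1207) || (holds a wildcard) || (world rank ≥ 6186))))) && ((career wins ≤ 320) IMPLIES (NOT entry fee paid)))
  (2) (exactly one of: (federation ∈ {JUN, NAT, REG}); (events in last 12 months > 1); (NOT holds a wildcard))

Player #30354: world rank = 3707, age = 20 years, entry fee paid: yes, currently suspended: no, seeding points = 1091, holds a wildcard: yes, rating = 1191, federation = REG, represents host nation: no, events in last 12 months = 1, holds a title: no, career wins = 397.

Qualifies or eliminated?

Qualifies

Atomic conditions:
  holds a title: no → false
  seeding points ≥ 2031: 1091 ≥ 2031 is false
  age ≥ 36 years: 20 ≥ 36 is false
  currently suspended: no → false
  rating between 2520 and 2871: 1191 in [2520, 2871] is false
  represents host nation: no → false
  rating between 1172 and 1207: 1191 in [1172, 1207] is true
  holds a wildcard: yes → true
  world rank ≥ 6186: 3707 ≥ 6186 is false
  career wins ≤ 320: 397 ≤ 320 is false
  NOT entry fee paid: yes → false
  federation ∈ {JUN, NAT, REG}: REG is in the set → true
  events in last 12 months > 1: 1 > 1 is false
  NOT holds a wildcard: yes → false
Combine:
[1.1.1.1] exactly-one(false, false, false) = false
[1.1.1] NOT false = true
[1.1.2] exactly-one(false, false) = false
[1.1] exactly-one(true, false) = true
[1.2.1.1.1] NOT false = true
[1.2.1.1.2] true OR true OR false = true
[1.2.1.1] true OR true = true
[1.2.1] NOT true = false
[1.2] NOT false = true
[1.3] false → false (antecedent false ⇒ implication holds) = true
[1] true AND true AND true = true
[2] exactly-one(true, false, false) = true
[root] true AND true = true
Overall: true → qualifies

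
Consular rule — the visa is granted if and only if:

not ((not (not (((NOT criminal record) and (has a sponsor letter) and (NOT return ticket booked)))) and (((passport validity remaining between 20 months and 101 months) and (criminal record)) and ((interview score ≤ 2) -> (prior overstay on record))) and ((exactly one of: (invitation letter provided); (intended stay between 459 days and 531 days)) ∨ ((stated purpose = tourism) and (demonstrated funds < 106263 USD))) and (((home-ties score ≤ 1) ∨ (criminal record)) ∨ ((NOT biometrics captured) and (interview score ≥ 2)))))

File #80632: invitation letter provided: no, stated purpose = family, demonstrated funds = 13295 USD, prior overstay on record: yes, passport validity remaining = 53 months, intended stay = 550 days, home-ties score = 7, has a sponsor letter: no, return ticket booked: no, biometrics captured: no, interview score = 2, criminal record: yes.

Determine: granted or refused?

Granted

Atomic conditions:
  NOT criminal record: yes → false
  has a sponsor letter: no → false
  NOT return ticket booked: no → true
  passport validity remaining between 20 months and 101 months: 53 in [20, 101] is true
  criminal record: yes → true
  interview score ≤ 2: 2 ≤ 2 is true
  prior overstay on record: yes → true
  invitation letter provided: no → false
  intended stay between 459 days and 531 days: 550 in [459, 531] is false
  stated purpose = tourism: family == tourism is false
  demonstrated funds < 106263 USD: 13295 < 106263 is true
  home-ties score ≤ 1: 7 ≤ 1 is false
  NOT biometrics captured: no → true
  interview score ≥ 2: 2 ≥ 2 is true
Combine:
[1.1.1.1] false AND false AND true = false
[1.1.1] NOT false = true
[1.1] NOT true = false
[1.2.1] true AND true = true
[1.2.2] true → true = true
[1.2] true AND true = true
[1.3.1] exactly-one(false, false) = false
[1.3.2] false AND true = false
[1.3] false OR false = false
[1.4.1] false OR true = true
[1.4.2] true AND true = true
[1.4] true OR true = true
[1] false AND true AND false AND true = false
[root] NOT false = true
Overall: true → granted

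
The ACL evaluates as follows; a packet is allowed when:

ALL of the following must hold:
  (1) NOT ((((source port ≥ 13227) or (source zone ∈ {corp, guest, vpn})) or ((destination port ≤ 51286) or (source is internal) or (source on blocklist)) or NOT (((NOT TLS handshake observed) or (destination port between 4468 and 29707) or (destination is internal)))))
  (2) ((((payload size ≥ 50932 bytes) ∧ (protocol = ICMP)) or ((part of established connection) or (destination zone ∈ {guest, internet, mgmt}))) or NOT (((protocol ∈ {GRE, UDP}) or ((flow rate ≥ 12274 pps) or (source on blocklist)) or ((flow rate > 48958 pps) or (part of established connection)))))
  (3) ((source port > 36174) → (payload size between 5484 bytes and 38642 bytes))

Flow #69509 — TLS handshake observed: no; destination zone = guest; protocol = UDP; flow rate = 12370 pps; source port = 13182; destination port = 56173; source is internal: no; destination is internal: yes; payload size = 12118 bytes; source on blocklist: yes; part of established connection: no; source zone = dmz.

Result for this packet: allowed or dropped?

Dropped

Atomic conditions:
  source port ≥ 13227: 13182 ≥ 13227 is false
  source zone ∈ {corp, guest, vpn}: dmz is not in the set → false
  destination port ≤ 51286: 56173 ≤ 51286 is false
  source is internal: no → false
  source on blocklist: yes → true
  NOT TLS handshake observed: no → true
  destination port between 4468 and 29707: 56173 in [4468, 29707] is false
  destination is internal: yes → true
  payload size ≥ 50932 bytes: 12118 ≥ 50932 is false
  protocol = ICMP: UDP == ICMP is false
  part of established connection: no → false
  destination zone ∈ {guest, internet, mgmt}: guest is in the set → true
  protocol ∈ {GRE, UDP}: UDP is in the set → true
  flow rate ≥ 12274 pps: 12370 ≥ 12274 is true
  flow rate > 48958 pps: 12370 > 48958 is false
  source port > 36174: 13182 > 36174 is false
  payload size between 5484 bytes and 38642 bytes: 12118 in [5484, 38642] is true
Combine:
[1.1.1] false OR false = false
[1.1.2] false OR false OR true = true
[1.1.3.1] true OR false OR true = true
[1.1.3] NOT true = false
[1.1] false OR true OR false = true
[1] NOT true = false
[2.1.1] false AND false = false
[2.1.2] false OR true = true
[2.1] false OR true = true
[2.2.1.2] true OR true = true
[2.2.1.3] false OR false = false
[2.2.1] true OR true OR false = true
[2.2] NOT true = false
[2] true OR false = true
[3] false → true (antecedent false ⇒ implication holds) = true
[root] false AND true AND true = false
Overall: false → dropped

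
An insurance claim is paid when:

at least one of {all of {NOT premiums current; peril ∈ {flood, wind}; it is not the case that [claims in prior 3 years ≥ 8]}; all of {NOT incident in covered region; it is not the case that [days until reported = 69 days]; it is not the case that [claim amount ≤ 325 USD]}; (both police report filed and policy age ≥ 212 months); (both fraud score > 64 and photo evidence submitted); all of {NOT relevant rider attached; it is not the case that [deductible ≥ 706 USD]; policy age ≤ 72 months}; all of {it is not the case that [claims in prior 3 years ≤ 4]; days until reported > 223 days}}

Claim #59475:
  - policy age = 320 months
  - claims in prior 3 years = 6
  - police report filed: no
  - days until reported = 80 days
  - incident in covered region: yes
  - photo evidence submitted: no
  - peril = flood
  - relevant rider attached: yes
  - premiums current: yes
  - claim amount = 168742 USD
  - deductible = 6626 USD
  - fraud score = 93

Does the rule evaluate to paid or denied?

Denied

Atomic conditions:
  NOT premiums current: yes → false
  peril ∈ {flood, wind}: flood is in the set → true
  claims in prior 3 years ≥ 8: 6 ≥ 8 is false
  NOT incident in covered region: yes → false
  days until reported = 69 days: 80 == 69 is false
  claim amount ≤ 325 USD: 168742 ≤ 325 is false
  police report filed: no → false
  policy age ≥ 212 months: 320 ≥ 212 is true
  fraud score > 64: 93 > 64 is true
  photo evidence submitted: no → false
  NOT relevant rider attached: yes → false
  deductible ≥ 706 USD: 6626 ≥ 706 is true
  policy age ≤ 72 months: 320 ≤ 72 is false
  claims in prior 3 years ≤ 4: 6 ≤ 4 is false
  days until reported > 223 days: 80 > 223 is false
Combine:
[1.3] NOT false = true
[1] false AND true AND true = false
[2.2] NOT false = true
[2.3] NOT false = true
[2] false AND true AND true = false
[3] false AND true = false
[4] true AND false = false
[5.2] NOT true = false
[5] false AND false AND false = false
[6.1] NOT false = true
[6] true AND false = false
[root] false OR false OR false OR false OR false OR false = false
Overall: false → denied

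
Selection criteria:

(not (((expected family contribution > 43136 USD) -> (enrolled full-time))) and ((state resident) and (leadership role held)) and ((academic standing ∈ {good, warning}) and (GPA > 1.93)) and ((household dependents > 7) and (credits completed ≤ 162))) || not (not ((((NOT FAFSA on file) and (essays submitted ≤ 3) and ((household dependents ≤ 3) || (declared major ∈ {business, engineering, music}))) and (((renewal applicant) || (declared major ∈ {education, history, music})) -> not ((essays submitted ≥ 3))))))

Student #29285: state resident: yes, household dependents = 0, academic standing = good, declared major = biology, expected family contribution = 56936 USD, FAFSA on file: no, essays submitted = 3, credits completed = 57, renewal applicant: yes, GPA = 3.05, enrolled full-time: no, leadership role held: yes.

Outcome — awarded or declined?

Atomic conditions:
  expected family contribution > 43136 USD: 56936 > 43136 is true
  enrolled full-time: no → false
  state resident: yes → true
  leadership role held: yes → true
  academic standing ∈ {good, warning}: good is in the set → true
  GPA > 1.93: 3.05 > 1.93 is true
  household dependents > 7: 0 > 7 is false
  credits completed ≤ 162: 57 ≤ 162 is true
  NOT FAFSA on file: no → true
  essays submitted ≤ 3: 3 ≤ 3 is true
  household dependents ≤ 3: 0 ≤ 3 is true
  declared major ∈ {business, engineering, music}: biology is not in the set → false
  renewal applicant: yes → true
  declared major ∈ {education, history, music}: biology is not in the set → false
  essays submitted ≥ 3: 3 ≥ 3 is true
Combine:
[1.1.1] true → false = false
[1.1] NOT false = true
[1.2] true AND true = true
[1.3] true AND true = true
[1.4] false AND true = false
[1] true AND true AND true AND false = false
[2.1.1.1.3] true OR false = true
[2.1.1.1] true AND true AND true = true
[2.1.1.2.1] true OR false = true
[2.1.1.2.2] NOT true = false
[2.1.1.2] true → false = false
[2.1.1] true AND false = false
[2.1] NOT false = true
[2] NOT true = false
[root] false OR false = false
Overall: false → declined

Declined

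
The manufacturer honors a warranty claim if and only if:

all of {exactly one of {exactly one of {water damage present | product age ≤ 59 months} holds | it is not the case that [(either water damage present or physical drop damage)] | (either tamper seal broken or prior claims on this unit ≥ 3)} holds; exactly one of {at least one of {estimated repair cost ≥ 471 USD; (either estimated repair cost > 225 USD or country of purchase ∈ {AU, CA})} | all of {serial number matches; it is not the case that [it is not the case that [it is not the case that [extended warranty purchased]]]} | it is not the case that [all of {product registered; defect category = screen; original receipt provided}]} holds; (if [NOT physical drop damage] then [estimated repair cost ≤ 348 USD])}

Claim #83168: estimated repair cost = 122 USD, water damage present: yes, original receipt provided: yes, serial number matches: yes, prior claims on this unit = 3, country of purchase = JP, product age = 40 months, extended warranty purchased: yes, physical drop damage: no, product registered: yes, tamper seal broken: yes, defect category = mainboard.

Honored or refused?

Atomic conditions:
  water damage present: yes → true
  product age ≤ 59 months: 40 ≤ 59 is true
  physical drop damage: no → false
  tamper seal broken: yes → true
  prior claims on this unit ≥ 3: 3 ≥ 3 is true
  estimated repair cost ≥ 471 USD: 122 ≥ 471 is false
  estimated repair cost > 225 USD: 122 > 225 is false
  country of purchase ∈ {AU, CA}: JP is not in the set → false
  serial number matches: yes → true
  extended warranty purchased: yes → true
  product registered: yes → true
  defect category = screen: mainboard == screen is false
  original receipt provided: yes → true
  NOT physical drop damage: no → true
  estimated repair cost ≤ 348 USD: 122 ≤ 348 is true
Combine:
[1.1] exactly-one(true, true) = false
[1.2.1] true OR false = true
[1.2] NOT true = false
[1.3] true OR true = true
[1] exactly-one(false, false, true) = true
[2.1.2] false OR false = false
[2.1] false OR false = false
[2.2.2.1.1] NOT true = false
[2.2.2.1] NOT false = true
[2.2.2] NOT true = false
[2.2] true AND false = false
[2.3.1] true AND false AND true = false
[2.3] NOT false = true
[2] exactly-one(false, false, true) = true
[3] true → true = true
[root] true AND true AND true = true
Overall: true → honored

Honored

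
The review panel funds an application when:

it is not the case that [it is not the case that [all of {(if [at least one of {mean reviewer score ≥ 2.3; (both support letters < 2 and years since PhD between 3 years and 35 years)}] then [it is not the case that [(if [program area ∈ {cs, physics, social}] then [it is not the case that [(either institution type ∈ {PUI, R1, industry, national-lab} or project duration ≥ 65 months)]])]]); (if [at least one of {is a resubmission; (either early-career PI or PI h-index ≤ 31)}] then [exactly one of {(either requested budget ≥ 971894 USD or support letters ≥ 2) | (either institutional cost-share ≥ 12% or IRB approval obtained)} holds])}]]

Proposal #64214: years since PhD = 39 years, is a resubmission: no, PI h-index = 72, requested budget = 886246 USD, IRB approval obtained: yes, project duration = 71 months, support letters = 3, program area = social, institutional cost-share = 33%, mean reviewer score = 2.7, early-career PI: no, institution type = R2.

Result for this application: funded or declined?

Funded

Atomic conditions:
  mean reviewer score ≥ 2.3: 2.7 ≥ 2.3 is true
  support letters < 2: 3 < 2 is false
  years since PhD between 3 years and 35 years: 39 in [3, 35] is false
  program area ∈ {cs, physics, social}: social is in the set → true
  institution type ∈ {PUI, R1, industry, national-lab}: R2 is not in the set → false
  project duration ≥ 65 months: 71 ≥ 65 is true
  is a resubmission: no → false
  early-career PI: no → false
  PI h-index ≤ 31: 72 ≤ 31 is false
  requested budget ≥ 971894 USD: 886246 ≥ 971894 is false
  support letters ≥ 2: 3 ≥ 2 is true
  institutional cost-share ≥ 12%: 33 ≥ 12 is true
  IRB approval obtained: yes → true
Combine:
[1.1.1.1.2] false AND false = false
[1.1.1.1] true OR false = true
[1.1.1.2.1.2.1] false OR true = true
[1.1.1.2.1.2] NOT true = false
[1.1.1.2.1] true → false = false
[1.1.1.2] NOT false = true
[1.1.1] true → true = true
[1.1.2.1.2] false OR false = false
[1.1.2.1] false OR false = false
[1.1.2.2.1] false OR true = true
[1.1.2.2.2] true OR true = true
[1.1.2.2] exactly-one(true, true) = false
[1.1.2] false → false (antecedent false ⇒ implication holds) = true
[1.1] true AND true = true
[1] NOT true = false
[root] NOT false = true
Overall: true → funded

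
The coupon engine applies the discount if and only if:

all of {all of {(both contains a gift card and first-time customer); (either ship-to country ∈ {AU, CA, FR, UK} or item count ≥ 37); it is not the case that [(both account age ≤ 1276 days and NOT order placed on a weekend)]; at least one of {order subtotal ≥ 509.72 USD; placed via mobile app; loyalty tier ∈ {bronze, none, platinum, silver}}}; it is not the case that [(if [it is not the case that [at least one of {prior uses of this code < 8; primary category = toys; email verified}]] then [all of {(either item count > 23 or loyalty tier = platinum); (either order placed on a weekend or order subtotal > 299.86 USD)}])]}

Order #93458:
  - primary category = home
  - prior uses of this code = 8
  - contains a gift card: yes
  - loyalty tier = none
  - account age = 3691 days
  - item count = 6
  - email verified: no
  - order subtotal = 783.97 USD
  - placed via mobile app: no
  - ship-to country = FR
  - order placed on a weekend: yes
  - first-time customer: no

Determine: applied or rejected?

Atomic conditions:
  contains a gift card: yes → true
  first-time customer: no → false
  ship-to country ∈ {AU, CA, FR, UK}: FR is in the set → true
  item count ≥ 37: 6 ≥ 37 is false
  account age ≤ 1276 days: 3691 ≤ 1276 is false
  NOT order placed on a weekend: yes → false
  order subtotal ≥ 509.72 USD: 783.97 ≥ 509.72 is true
  placed via mobile app: no → false
  loyalty tier ∈ {bronze, none, platinum, silver}: none is in the set → true
  prior uses of this code < 8: 8 < 8 is false
  primary category = toys: home == toys is false
  email verified: no → false
  item count > 23: 6 > 23 is false
  loyalty tier = platinum: none == platinum is false
  order placed on a weekend: yes → true
  order subtotal > 299.86 USD: 783.97 > 299.86 is true
Combine:
[1.1] true AND false = false
[1.2] true OR false = true
[1.3.1] false AND false = false
[1.3] NOT false = true
[1.4] true OR false OR true = true
[1] false AND true AND true AND true = false
[2.1.1.1] false OR false OR false = false
[2.1.1] NOT false = true
[2.1.2.1] false OR false = false
[2.1.2.2] true OR true = true
[2.1.2] false AND true = false
[2.1] true → false = false
[2] NOT false = true
[root] false AND true = false
Overall: false → rejected

Rejected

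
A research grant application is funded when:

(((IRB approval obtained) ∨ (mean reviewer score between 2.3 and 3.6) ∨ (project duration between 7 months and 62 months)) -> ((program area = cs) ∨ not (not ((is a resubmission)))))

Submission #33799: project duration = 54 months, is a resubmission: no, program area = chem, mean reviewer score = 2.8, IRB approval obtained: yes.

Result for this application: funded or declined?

Atomic conditions:
  IRB approval obtained: yes → true
  mean reviewer score between 2.3 and 3.6: 2.8 in [2.3, 3.6] is true
  project duration between 7 months and 62 months: 54 in [7, 62] is true
  program area = cs: chem == cs is false
  is a resubmission: no → false
Combine:
[1] true OR true OR true = true
[2.2.1] NOT false = true
[2.2] NOT true = false
[2] false OR false = false
[root] true → false = false
Overall: false → declined

Declined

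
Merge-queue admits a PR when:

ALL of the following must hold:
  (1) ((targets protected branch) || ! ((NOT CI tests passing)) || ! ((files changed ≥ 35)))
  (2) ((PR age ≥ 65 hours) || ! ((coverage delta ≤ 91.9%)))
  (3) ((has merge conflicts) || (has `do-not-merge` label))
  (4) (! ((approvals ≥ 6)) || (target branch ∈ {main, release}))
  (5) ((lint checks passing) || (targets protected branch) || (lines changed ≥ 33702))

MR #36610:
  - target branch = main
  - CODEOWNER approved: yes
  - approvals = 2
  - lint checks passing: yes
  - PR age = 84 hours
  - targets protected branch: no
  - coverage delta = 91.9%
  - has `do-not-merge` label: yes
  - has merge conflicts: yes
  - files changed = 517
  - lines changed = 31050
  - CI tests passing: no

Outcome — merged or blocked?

Blocked

Atomic conditions:
  targets protected branch: no → false
  NOT CI tests passing: no → true
  files changed ≥ 35: 517 ≥ 35 is true
  PR age ≥ 65 hours: 84 ≥ 65 is true
  coverage delta ≤ 91.9%: 91.9 ≤ 91.9 is true
  has merge conflicts: yes → true
  has `do-not-merge` label: yes → true
  approvals ≥ 6: 2 ≥ 6 is false
  target branch ∈ {main, release}: main is in the set → true
  lint checks passing: yes → true
  lines changed ≥ 33702: 31050 ≥ 33702 is false
Combine:
[1.2] NOT true = false
[1.3] NOT true = false
[1] false OR false OR false = false
[2.2] NOT true = false
[2] true OR false = true
[3] true OR true = true
[4.1] NOT false = true
[4] true OR true = true
[5] true OR false OR false = true
[root] false AND true AND true AND true AND true = false
Overall: false → blocked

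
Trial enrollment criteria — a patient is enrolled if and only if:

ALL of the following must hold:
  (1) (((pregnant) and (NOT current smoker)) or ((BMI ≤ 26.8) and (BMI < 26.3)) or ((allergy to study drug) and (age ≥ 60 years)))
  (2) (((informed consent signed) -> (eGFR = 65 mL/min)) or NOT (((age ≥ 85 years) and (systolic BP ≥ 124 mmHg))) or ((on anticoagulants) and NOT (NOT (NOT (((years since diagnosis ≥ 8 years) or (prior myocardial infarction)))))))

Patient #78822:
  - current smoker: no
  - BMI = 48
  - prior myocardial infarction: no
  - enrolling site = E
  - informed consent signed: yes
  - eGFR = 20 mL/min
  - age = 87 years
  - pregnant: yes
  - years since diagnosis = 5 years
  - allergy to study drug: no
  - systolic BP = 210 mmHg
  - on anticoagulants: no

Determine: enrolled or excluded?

Atomic conditions:
  pregnant: yes → true
  NOT current smoker: no → true
  BMI ≤ 26.8: 48 ≤ 26.8 is false
  BMI < 26.3: 48 < 26.3 is false
  allergy to study drug: no → false
  age ≥ 60 years: 87 ≥ 60 is true
  informed consent signed: yes → true
  eGFR = 65 mL/min: 20 == 65 is false
  age ≥ 85 years: 87 ≥ 85 is true
  systolic BP ≥ 124 mmHg: 210 ≥ 124 is true
  on anticoagulants: no → false
  years since diagnosis ≥ 8 years: 5 ≥ 8 is false
  prior myocardial infarction: no → false
Combine:
[1.1] true AND true = true
[1.2] false AND false = false
[1.3] false AND true = false
[1] true OR false OR false = true
[2.1] true → false = false
[2.2.1] true AND true = true
[2.2] NOT true = false
[2.3.2.1.1.1] false OR false = false
[2.3.2.1.1] NOT false = true
[2.3.2.1] NOT true = false
[2.3.2] NOT false = true
[2.3] false AND true = false
[2] false OR false OR false = false
[root] true AND false = false
Overall: false → excluded

Excluded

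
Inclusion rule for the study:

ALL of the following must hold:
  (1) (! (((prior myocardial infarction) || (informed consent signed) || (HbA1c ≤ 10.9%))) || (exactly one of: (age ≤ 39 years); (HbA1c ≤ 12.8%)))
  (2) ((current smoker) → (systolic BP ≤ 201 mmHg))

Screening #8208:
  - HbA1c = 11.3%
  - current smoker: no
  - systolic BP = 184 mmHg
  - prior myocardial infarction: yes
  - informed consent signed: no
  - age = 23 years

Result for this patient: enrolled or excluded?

Excluded

Atomic conditions:
  prior myocardial infarction: yes → true
  informed consent signed: no → false
  HbA1c ≤ 10.9%: 11.3 ≤ 10.9 is false
  age ≤ 39 years: 23 ≤ 39 is true
  HbA1c ≤ 12.8%: 11.3 ≤ 12.8 is true
  current smoker: no → false
  systolic BP ≤ 201 mmHg: 184 ≤ 201 is true
Combine:
[1.1.1] true OR false OR false = true
[1.1] NOT true = false
[1.2] exactly-one(true, true) = false
[1] false OR false = false
[2] false → true (antecedent false ⇒ implication holds) = true
[root] false AND true = false
Overall: false → excluded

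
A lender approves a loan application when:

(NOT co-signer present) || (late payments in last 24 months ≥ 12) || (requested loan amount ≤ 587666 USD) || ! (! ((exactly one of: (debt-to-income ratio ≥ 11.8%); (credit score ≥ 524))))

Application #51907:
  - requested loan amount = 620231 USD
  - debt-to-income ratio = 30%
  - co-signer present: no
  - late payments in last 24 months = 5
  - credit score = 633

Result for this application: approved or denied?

Approved

Atomic conditions:
  NOT co-signer present: no → true
  late payments in last 24 months ≥ 12: 5 ≥ 12 is false
  requested loan amount ≤ 587666 USD: 620231 ≤ 587666 is false
  debt-to-income ratio ≥ 11.8%: 30 ≥ 11.8 is true
  credit score ≥ 524: 633 ≥ 524 is true
Combine:
[4.1.1] exactly-one(true, true) = false
[4.1] NOT false = true
[4] NOT true = false
[root] true OR false OR false OR false = true
Overall: true → approved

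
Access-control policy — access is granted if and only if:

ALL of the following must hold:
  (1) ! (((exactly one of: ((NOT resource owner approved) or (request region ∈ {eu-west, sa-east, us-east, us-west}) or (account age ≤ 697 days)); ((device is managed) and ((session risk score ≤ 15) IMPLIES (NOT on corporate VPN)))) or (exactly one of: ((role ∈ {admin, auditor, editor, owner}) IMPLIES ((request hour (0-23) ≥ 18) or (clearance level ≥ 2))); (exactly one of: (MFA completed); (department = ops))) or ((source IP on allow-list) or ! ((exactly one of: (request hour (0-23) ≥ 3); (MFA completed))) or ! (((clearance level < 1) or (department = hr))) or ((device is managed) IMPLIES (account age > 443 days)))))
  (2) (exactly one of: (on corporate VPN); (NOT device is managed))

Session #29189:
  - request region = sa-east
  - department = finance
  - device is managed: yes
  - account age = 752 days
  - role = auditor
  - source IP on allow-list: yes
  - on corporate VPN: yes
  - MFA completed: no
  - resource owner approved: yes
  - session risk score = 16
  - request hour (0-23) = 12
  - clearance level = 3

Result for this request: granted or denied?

Atomic conditions:
  NOT resource owner approved: yes → false
  request region ∈ {eu-west, sa-east, us-east, us-west}: sa-east is in the set → true
  account age ≤ 697 days: 752 ≤ 697 is false
  device is managed: yes → true
  session risk score ≤ 15: 16 ≤ 15 is false
  NOT on corporate VPN: yes → false
  role ∈ {admin, auditor, editor, owner}: auditor is in the set → true
  request hour (0-23) ≥ 18: 12 ≥ 18 is false
  clearance level ≥ 2: 3 ≥ 2 is true
  MFA completed: no → false
  department = ops: finance == ops is false
  source IP on allow-list: yes → true
  request hour (0-23) ≥ 3: 12 ≥ 3 is true
  clearance level < 1: 3 < 1 is false
  department = hr: finance == hr is false
  account age > 443 days: 752 > 443 is true
  on corporate VPN: yes → true
  NOT device is managed: yes → false
Combine:
[1.1.1.1] false OR true OR false = true
[1.1.1.2.2] false → false (antecedent false ⇒ implication holds) = true
[1.1.1.2] true AND true = true
[1.1.1] exactly-one(true, true) = false
[1.1.2.1.2] false OR true = true
[1.1.2.1] true → true = true
[1.1.2.2] exactly-one(false, false) = false
[1.1.2] exactly-one(true, false) = true
[1.1.3.2.1] exactly-one(true, false) = true
[1.1.3.2] NOT true = false
[1.1.3.3.1] false OR false = false
[1.1.3.3] NOT false = true
[1.1.3.4] true → true = true
[1.1.3] true OR false OR true OR true = true
[1.1] false OR true OR true = true
[1] NOT true = false
[2] exactly-one(true, false) = true
[root] false AND true = false
Overall: false → denied

Denied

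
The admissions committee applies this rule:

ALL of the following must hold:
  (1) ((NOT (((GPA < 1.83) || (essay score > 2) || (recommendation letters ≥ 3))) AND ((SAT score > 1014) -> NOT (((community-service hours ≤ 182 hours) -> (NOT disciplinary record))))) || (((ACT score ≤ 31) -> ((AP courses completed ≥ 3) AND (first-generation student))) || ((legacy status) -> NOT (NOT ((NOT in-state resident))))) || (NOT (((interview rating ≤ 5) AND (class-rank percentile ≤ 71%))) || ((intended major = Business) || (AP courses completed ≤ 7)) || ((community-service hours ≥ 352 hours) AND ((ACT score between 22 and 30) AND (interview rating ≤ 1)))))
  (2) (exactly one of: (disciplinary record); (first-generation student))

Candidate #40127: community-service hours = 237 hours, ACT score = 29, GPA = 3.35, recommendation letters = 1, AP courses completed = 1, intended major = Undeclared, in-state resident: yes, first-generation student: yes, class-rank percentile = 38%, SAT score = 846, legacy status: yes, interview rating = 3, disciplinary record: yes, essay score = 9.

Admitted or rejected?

Rejected

Atomic conditions:
  GPA < 1.83: 3.35 < 1.83 is false
  essay score > 2: 9 > 2 is true
  recommendation letters ≥ 3: 1 ≥ 3 is false
  SAT score > 1014: 846 > 1014 is false
  community-service hours ≤ 182 hours: 237 ≤ 182 is false
  NOT disciplinary record: yes → false
  ACT score ≤ 31: 29 ≤ 31 is true
  AP courses completed ≥ 3: 1 ≥ 3 is false
  first-generation student: yes → true
  legacy status: yes → true
  NOT in-state resident: yes → false
  interview rating ≤ 5: 3 ≤ 5 is true
  class-rank percentile ≤ 71%: 38 ≤ 71 is true
  intended major = Business: Undeclared == Business is false
  AP courses completed ≤ 7: 1 ≤ 7 is true
  community-service hours ≥ 352 hours: 237 ≥ 352 is false
  ACT score between 22 and 30: 29 in [22, 30] is true
  interview rating ≤ 1: 3 ≤ 1 is false
  disciplinary record: yes → true
Combine:
[1.1.1.1] false OR true OR false = true
[1.1.1] NOT true = false
[1.1.2.2.1] false → false (antecedent false ⇒ implication holds) = true
[1.1.2.2] NOT true = false
[1.1.2] false → false (antecedent false ⇒ implication holds) = true
[1.1] false AND true = false
[1.2.1.2] false AND true = false
[1.2.1] true → false = false
[1.2.2.2.1] NOT false = true
[1.2.2.2] NOT true = false
[1.2.2] true → false = false
[1.2] false OR false = false
[1.3.1.1] true AND true = true
[1.3.1] NOT true = false
[1.3.2] false OR true = true
[1.3.3.2] true AND false = false
[1.3.3] false AND false = false
[1.3] false OR true OR false = true
[1] false OR false OR true = true
[2] exactly-one(true, true) = false
[root] true AND false = false
Overall: false → rejected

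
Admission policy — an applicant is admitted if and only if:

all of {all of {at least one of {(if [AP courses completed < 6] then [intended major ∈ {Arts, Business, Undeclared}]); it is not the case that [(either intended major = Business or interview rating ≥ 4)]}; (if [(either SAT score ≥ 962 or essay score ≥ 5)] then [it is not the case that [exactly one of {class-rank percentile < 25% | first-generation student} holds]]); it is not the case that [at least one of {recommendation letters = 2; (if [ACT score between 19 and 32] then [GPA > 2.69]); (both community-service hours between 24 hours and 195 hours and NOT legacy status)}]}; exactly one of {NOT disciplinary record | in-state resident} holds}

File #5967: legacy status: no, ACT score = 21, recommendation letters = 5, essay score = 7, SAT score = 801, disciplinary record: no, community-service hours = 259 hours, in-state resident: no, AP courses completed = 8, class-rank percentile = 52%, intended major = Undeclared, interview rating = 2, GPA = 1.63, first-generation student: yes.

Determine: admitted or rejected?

Atomic conditions:
  AP courses completed < 6: 8 < 6 is false
  intended major ∈ {Arts, Business, Undeclared}: Undeclared is in the set → true
  intended major = Business: Undeclared == Business is false
  interview rating ≥ 4: 2 ≥ 4 is false
  SAT score ≥ 962: 801 ≥ 962 is false
  essay score ≥ 5: 7 ≥ 5 is true
  class-rank percentile < 25%: 52 < 25 is false
  first-generation student: yes → true
  recommendation letters = 2: 5 == 2 is false
  ACT score between 19 and 32: 21 in [19, 32] is true
  GPA > 2.69: 1.63 > 2.69 is false
  community-service hours between 24 hours and 195 hours: 259 in [24, 195] is false
  NOT legacy status: no → true
  NOT disciplinary record: no → true
  in-state resident: no → false
Combine:
[1.1.1] false → true (antecedent false ⇒ implication holds) = true
[1.1.2.1] false OR false = false
[1.1.2] NOT false = true
[1.1] true OR true = true
[1.2.1] false OR true = true
[1.2.2.1] exactly-one(false, true) = true
[1.2.2] NOT true = false
[1.2] true → false = false
[1.3.1.2] true → false = false
[1.3.1.3] false AND true = false
[1.3.1] false OR false OR false = false
[1.3] NOT false = true
[1] true AND false AND true = false
[2] exactly-one(true, false) = true
[root] false AND true = false
Overall: false → rejected

Rejected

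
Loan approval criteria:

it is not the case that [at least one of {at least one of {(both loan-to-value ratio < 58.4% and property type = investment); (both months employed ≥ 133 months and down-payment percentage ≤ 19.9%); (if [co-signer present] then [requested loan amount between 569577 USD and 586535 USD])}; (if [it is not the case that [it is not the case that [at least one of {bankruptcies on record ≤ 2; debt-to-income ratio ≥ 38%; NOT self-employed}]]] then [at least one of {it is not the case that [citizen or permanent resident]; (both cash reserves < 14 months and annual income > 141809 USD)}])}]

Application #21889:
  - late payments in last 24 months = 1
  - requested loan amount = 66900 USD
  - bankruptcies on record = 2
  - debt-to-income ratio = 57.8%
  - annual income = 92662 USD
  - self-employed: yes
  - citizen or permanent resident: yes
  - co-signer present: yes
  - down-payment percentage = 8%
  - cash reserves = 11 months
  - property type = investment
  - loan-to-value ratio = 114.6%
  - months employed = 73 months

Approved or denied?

Atomic conditions:
  loan-to-value ratio < 58.4%: 114.6 < 58.4 is false
  property type = investment: investment == investment is true
  months employed ≥ 133 months: 73 ≥ 133 is false
  down-payment percentage ≤ 19.9%: 8 ≤ 19.9 is true
  co-signer present: yes → true
  requested loan amount between 569577 USD and 586535 USD: 66900 in [569577, 586535] is false
  bankruptcies on record ≤ 2: 2 ≤ 2 is true
  debt-to-income ratio ≥ 38%: 57.8 ≥ 38 is true
  NOT self-employed: yes → false
  citizen or permanent resident: yes → true
  cash reserves < 14 months: 11 < 14 is true
  annual income > 141809 USD: 92662 > 141809 is false
Combine:
[1.1.1] false AND true = false
[1.1.2] false AND true = false
[1.1.3] true → false = false
[1.1] false OR false OR false = false
[1.2.1.1.1] true OR true OR false = true
[1.2.1.1] NOT true = false
[1.2.1] NOT false = true
[1.2.2.1] NOT true = false
[1.2.2.2] true AND false = false
[1.2.2] false OR false = false
[1.2] true → false = false
[1] false OR false = false
[root] NOT false = true
Overall: true → approved

Approved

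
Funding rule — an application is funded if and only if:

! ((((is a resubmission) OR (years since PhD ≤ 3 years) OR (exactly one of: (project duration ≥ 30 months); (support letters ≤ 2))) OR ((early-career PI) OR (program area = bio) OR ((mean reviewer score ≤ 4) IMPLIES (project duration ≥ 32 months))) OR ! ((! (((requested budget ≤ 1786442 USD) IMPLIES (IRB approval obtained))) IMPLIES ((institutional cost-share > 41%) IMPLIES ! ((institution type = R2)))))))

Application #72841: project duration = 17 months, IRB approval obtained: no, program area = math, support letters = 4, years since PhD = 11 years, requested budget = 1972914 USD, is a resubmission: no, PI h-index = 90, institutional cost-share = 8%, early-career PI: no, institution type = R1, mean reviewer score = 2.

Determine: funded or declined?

Funded

Atomic conditions:
  is a resubmission: no → false
  years since PhD ≤ 3 years: 11 ≤ 3 is false
  project duration ≥ 30 months: 17 ≥ 30 is false
  support letters ≤ 2: 4 ≤ 2 is false
  early-career PI: no → false
  program area = bio: math == bio is false
  mean reviewer score ≤ 4: 2 ≤ 4 is true
  project duration ≥ 32 months: 17 ≥ 32 is false
  requested budget ≤ 1786442 USD: 1972914 ≤ 1786442 is false
  IRB approval obtained: no → false
  institutional cost-share > 41%: 8 > 41 is false
  institution type = R2: R1 == R2 is false
Combine:
[1.1.3] exactly-one(false, false) = false
[1.1] false OR false OR false = false
[1.2.3] true → false = false
[1.2] false OR false OR false = false
[1.3.1.1.1] false → false (antecedent false ⇒ implication holds) = true
[1.3.1.1] NOT true = false
[1.3.1.2.2] NOT false = true
[1.3.1.2] false → true (antecedent false ⇒ implication holds) = true
[1.3.1] false → true (antecedent false ⇒ implication holds) = true
[1.3] NOT true = false
[1] false OR false OR false = false
[root] NOT false = true
Overall: true → funded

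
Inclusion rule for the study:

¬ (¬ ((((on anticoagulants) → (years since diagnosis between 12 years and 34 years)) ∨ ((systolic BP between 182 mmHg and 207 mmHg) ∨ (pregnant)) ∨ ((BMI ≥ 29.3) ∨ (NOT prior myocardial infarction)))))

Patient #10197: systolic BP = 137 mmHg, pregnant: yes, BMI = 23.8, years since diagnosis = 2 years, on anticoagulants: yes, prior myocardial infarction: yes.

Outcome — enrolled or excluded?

Atomic conditions:
  on anticoagulants: yes → true
  years since diagnosis between 12 years and 34 years: 2 in [12, 34] is false
  systolic BP between 182 mmHg and 207 mmHg: 137 in [182, 207] is false
  pregnant: yes → true
  BMI ≥ 29.3: 23.8 ≥ 29.3 is false
  NOT prior myocardial infarction: yes → false
Combine:
[1.1.1] true → false = false
[1.1.2] false OR true = true
[1.1.3] false OR false = false
[1.1] false OR true OR false = true
[1] NOT true = false
[root] NOT false = true
Overall: true → enrolled

Enrolled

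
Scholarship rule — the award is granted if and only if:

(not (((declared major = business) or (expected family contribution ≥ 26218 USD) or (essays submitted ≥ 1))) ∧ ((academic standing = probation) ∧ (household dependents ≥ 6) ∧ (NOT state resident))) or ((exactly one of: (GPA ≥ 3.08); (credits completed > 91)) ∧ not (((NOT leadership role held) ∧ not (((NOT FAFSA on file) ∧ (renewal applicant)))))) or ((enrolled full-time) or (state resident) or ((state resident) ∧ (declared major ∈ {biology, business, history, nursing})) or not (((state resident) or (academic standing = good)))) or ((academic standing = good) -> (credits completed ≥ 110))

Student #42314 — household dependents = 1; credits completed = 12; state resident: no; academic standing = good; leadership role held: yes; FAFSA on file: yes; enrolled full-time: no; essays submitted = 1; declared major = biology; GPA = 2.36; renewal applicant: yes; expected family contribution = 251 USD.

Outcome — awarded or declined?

Declined

Atomic conditions:
  declared major = business: biology == business is false
  expected family contribution ≥ 26218 USD: 251 ≥ 26218 is false
  essays submitted ≥ 1: 1 ≥ 1 is true
  academic standing = probation: good == probation is false
  household dependents ≥ 6: 1 ≥ 6 is false
  NOT state resident: no → true
  GPA ≥ 3.08: 2.36 ≥ 3.08 is false
  credits completed > 91: 12 > 91 is false
  NOT leadership role held: yes → false
  NOT FAFSA on file: yes → false
  renewal applicant: yes → true
  enrolled full-time: no → false
  state resident: no → false
  declared major ∈ {biology, business, history, nursing}: biology is in the set → true
  academic standing = good: good == good is true
  credits completed ≥ 110: 12 ≥ 110 is false
Combine:
[1.1.1] false OR false OR true = true
[1.1] NOT true = false
[1.2] false AND false AND true = false
[1] false AND false = false
[2.1] exactly-one(false, false) = false
[2.2.1.2.1] false AND true = false
[2.2.1.2] NOT false = true
[2.2.1] false AND true = false
[2.2] NOT false = true
[2] false AND true = false
[3.3] false AND true = false
[3.4.1] false OR true = true
[3.4] NOT true = false
[3] false OR false OR false OR false = false
[4] true → false = false
[root] false OR false OR false OR false = false
Overall: false → declined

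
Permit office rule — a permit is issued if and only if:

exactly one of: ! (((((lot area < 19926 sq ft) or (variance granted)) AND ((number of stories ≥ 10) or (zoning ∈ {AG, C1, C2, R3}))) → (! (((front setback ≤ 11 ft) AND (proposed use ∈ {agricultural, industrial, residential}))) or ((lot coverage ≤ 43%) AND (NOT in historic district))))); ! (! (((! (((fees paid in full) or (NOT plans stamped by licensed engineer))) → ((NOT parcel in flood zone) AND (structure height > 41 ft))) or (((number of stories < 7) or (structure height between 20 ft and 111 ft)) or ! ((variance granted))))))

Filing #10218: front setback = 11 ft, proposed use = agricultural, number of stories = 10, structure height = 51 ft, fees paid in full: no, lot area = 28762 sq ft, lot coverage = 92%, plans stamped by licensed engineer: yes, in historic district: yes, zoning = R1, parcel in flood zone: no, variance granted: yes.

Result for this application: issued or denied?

Denied

Atomic conditions:
  lot area < 19926 sq ft: 28762 < 19926 is false
  variance granted: yes → true
  number of stories ≥ 10: 10 ≥ 10 is true
  zoning ∈ {AG, C1, C2, R3}: R1 is not in the set → false
  front setback ≤ 11 ft: 11 ≤ 11 is true
  proposed use ∈ {agricultural, industrial, residential}: agricultural is in the set → true
  lot coverage ≤ 43%: 92 ≤ 43 is false
  NOT in historic district: yes → false
  fees paid in full: no → false
  NOT plans stamped by licensed engineer: yes → false
  NOT parcel in flood zone: no → true
  structure height > 41 ft: 51 > 41 is true
  number of stories < 7: 10 < 7 is false
  structure height between 20 ft and 111 ft: 51 in [20, 111] is true
Combine:
[1.1.1.1] false OR true = true
[1.1.1.2] true OR false = true
[1.1.1] true AND true = true
[1.1.2.1.1] true AND true = true
[1.1.2.1] NOT true = false
[1.1.2.2] false AND false = false
[1.1.2] false OR false = false
[1.1] true → false = false
[1] NOT false = true
[2.1.1.1.1.1] false OR false = false
[2.1.1.1.1] NOT false = true
[2.1.1.1.2] true AND true = true
[2.1.1.1] true → true = true
[2.1.1.2.1] false OR true = true
[2.1.1.2.2] NOT true = false
[2.1.1.2] true OR false = true
[2.1.1] true OR true = true
[2.1] NOT true = false
[2] NOT false = true
[root] exactly-one(true, true) = false
Overall: false → denied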